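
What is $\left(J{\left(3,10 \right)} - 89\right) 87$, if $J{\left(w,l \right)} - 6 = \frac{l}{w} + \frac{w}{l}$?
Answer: $- \frac{69049}{10} \approx -6904.9$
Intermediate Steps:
$J{\left(w,l \right)} = 6 + \frac{l}{w} + \frac{w}{l}$ ($J{\left(w,l \right)} = 6 + \left(\frac{l}{w} + \frac{w}{l}\right) = 6 + \frac{l}{w} + \frac{w}{l}$)
$\left(J{\left(3,10 \right)} - 89\right) 87 = \left(\left(6 + \frac{10}{3} + \frac{3}{10}\right) - 89\right) 87 = \left(\frac{289}{30} - 89\right) 87 = \left(- \frac{2381}{30}\right) 87 = - \frac{69049}{10}$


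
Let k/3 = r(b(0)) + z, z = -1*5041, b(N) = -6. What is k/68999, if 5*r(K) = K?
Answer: -75633/344995 ≈ -0.21923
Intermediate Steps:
z = -5041
r(K) = K/5
k = -75633/5 (k = 3*((⅕)*(-6) - 5041) = 3*(-6/5 - 5041) = 3*(-25211/5) = -75633/5 ≈ -15127.)
k/68999 = -75633/5/68999 = -75633/5*1/68999 = -75633/344995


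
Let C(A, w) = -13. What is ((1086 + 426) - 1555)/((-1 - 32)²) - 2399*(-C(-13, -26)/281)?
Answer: -33974726/306009 ≈ -111.03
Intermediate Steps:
((1086 + 426) - 1555)/((-1 - 32)²) - 2399*(-C(-13, -26)/281) = ((1086 + 426) - 1555)/((-1 - 32)²) - 2399/((-281/(-13))) = (1512 - 1555)/((-33)²) - 2399/((-281*(-1/13))) = -43/1089 - 2399/281/13 = -43*1/1089 - 2399*13/281 = -43/1089 - 31187/281 = -33974726/306009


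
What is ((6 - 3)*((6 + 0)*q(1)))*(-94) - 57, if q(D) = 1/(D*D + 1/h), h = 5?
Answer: -1467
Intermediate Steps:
q(D) = 1/(⅕ + D²) (q(D) = 1/(D*D + 1/5) = 1/(D² + ⅕) = 1/(⅕ + D²))
((6 - 3)*((6 + 0)*q(1)))*(-94) - 57 = ((6 - 3)*((6 + 0)*(5/(1 + 5*1²))))*(-94) - 57 = (3*(6*(5/(1 + 5*1))))*(-94) - 57 = (3*(6*(5/(1 + 5))))*(-94) - 57 = (3*(6*(5/6)))*(-94) - 57 = (3*(6*(5*(⅙))))*(-94) - 57 = (3*(6*(⅚)))*(-94) - 57 = (3*5)*(-94) - 57 = 15*(-94) - 57 = -1410 - 57 = -1467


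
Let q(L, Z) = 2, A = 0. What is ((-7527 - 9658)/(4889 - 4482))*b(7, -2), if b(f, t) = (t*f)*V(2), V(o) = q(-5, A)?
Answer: 481180/407 ≈ 1182.3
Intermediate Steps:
V(o) = 2
b(f, t) = 2*f*t (b(f, t) = (t*f)*2 = (f*t)*2 = 2*f*t)
((-7527 - 9658)/(4889 - 4482))*b(7, -2) = ((-7527 - 9658)/(4889 - 4482))*(2*7*(-2)) = -17185/407*(-28) = 481180/407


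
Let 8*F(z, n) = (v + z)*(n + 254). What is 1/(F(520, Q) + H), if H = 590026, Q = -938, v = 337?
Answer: 2/1033505 ≈ 1.9352e-6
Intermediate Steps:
F(z, n) = (254 + n)*(337 + z)/8 (F(z, n) = ((337 + z)*(n + 254))/8 = ((337 + z)*(254 + n))/8 = ((254 + n)*(337 + z))/8 = (254 + n)*(337 + z)/8)
1/(F(520, Q) + H) = 1/((42799/4 + (127/4)*520 + (337/8)*(-938) + (⅛)*(-938)*520) + 590026) = 1/((42799/4 + 16510 - 158053/4 - 60970) + 590026) = 1/(-146547/2 + 590026) = 1/(1033505/2) = 2/1033505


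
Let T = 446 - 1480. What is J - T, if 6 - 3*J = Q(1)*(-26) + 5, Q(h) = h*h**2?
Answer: 1043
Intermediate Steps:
Q(h) = h**3
T = -1034
J = 9 (J = 2 - (1**3*(-26) + 5)/3 = 2 - (1*(-26) + 5)/3 = 2 - (-26 + 5)/3 = 2 - 1/3*(-21) = 2 + 7 = 9)
J - T = 9 - 1*(-1034) = 9 + 1034 = 1043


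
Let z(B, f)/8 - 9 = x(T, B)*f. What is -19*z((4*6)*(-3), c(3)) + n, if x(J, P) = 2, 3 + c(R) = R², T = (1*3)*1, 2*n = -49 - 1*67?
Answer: -3250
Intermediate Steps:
n = -58 (n = (-49 - 1*67)/2 = (-49 - 67)/2 = (½)*(-116) = -58)
T = 3 (T = 3*1 = 3)
c(R) = -3 + R²
z(B, f) = 72 + 16*f (z(B, f) = 72 + 8*(2*f) = 72 + 16*f)
-19*z((4*6)*(-3), c(3)) + n = -19*(72 + 16*(-3 + 3²)) - 58 = -19*(72 + 16*(-3 + 9)) - 58 = -19*(72 + 16*6) - 58 = -19*(72 + 96) - 58 = -19*168 - 58 = -3192 - 58 = -3250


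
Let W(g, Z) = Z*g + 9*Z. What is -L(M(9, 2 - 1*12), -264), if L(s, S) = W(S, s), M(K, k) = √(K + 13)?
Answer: 255*√22 ≈ 1196.1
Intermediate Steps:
W(g, Z) = 9*Z + Z*g
M(K, k) = √(13 + K)
L(s, S) = s*(9 + S)
-L(M(9, 2 - 1*12), -264) = -√(13 + 9)*(9 - 264) = -√22*(-255) = -(-255)*√22 = 255*√22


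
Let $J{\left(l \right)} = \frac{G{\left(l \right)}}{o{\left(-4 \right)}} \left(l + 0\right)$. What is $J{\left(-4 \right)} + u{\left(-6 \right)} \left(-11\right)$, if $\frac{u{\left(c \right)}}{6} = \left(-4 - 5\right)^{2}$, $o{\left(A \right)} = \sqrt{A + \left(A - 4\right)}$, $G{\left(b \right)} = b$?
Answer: $-5346 - \frac{8 i \sqrt{3}}{3} \approx -5346.0 - 4.6188 i$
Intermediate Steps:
$o{\left(A \right)} = \sqrt{-4 + 2 A}$ ($o{\left(A \right)} = \sqrt{A + \left(A - 4\right)} = \sqrt{A + \left(-4 + A\right)} = \sqrt{-4 + 2 A}$)
$J{\left(l \right)} = - \frac{i \sqrt{3} l^{2}}{6}$ ($J{\left(l \right)} = \frac{l}{\sqrt{-4 + 2 \left(-4\right)}} \left(l + 0\right) = \frac{l}{\sqrt{-4 - 8}} l = \frac{l}{\sqrt{-12}} l = \frac{l}{2 i \sqrt{3}} l = l \left(- \frac{i \sqrt{3}}{6}\right) l = - \frac{i l \sqrt{3}}{6} l = - \frac{i \sqrt{3} l^{2}}{6}$)
$u{\left(c \right)} = 486$ ($u{\left(c \right)} = 6 \left(-4 - 5\right)^{2} = 6 \left(-9\right)^{2} = 6 \cdot 81 = 486$)
$J{\left(-4 \right)} + u{\left(-6 \right)} \left(-11\right) = - \frac{i \sqrt{3} \left(-4\right)^{2}}{6} + 486 \left(-11\right) = \left(- \frac{1}{6}\right) i \sqrt{3} \cdot 16 - 5346 = - \frac{8 i \sqrt{3}}{3} - 5346 = -5346 - \frac{8 i \sqrt{3}}{3}$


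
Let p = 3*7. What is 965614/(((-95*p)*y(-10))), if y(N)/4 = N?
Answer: 482807/39900 ≈ 12.100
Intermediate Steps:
y(N) = 4*N
p = 21
965614/(((-95*p)*y(-10))) = 965614/(((-95*21)*(4*(-10)))) = 965614/((-1995*(-40))) = 965614/79800 = 965614*(1/79800) = 482807/39900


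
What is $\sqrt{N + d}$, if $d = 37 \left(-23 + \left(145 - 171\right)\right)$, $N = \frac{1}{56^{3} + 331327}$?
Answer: $\frac{i \sqrt{51769450512166}}{168981} \approx 42.579 i$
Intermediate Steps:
$N = \frac{1}{506943}$ ($N = \frac{1}{175616 + 331327} = \frac{1}{506943} \approx 1.9726 \cdot 10^{-6}$)
$d = -1813$ ($d = 37 \left(-23 - 26\right) = 37 \left(-49\right) = -1813$)
$\sqrt{N + d} = \sqrt{\frac{1}{506943} - 1813} = \sqrt{- \frac{919087658}{506943}} = \frac{i \sqrt{51769450512166}}{168981}$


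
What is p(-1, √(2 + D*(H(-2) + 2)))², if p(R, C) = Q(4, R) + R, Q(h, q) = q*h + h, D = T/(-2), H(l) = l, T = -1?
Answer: 1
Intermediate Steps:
D = ½ (D = -1/(-2) = -1*(-½) = ½ ≈ 0.50000)
Q(h, q) = h + h*q (Q(h, q) = h*q + h = h + h*q)
p(R, C) = 4 + 5*R (p(R, C) = 4*(1 + R) + R = (4 + 4*R) + R = 4 + 5*R)
p(-1, √(2 + D*(H(-2) + 2)))² = (4 + 5*(-1))² = (4 - 5)² = (-1)² = 1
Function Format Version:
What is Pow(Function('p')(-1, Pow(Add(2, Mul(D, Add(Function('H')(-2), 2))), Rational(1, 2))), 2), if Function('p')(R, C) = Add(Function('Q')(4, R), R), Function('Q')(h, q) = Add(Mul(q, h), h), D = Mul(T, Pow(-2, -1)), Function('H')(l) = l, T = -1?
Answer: 1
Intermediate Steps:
D = Rational(1, 2) (D = Mul(-1, Pow(-2, -1)) = Mul(-1, Rational(-1, 2)) = Rational(1, 2) ≈ 0.50000)
Function('Q')(h, q) = Add(h, Mul(h, q)) (Function('Q')(h, q) = Add(Mul(h, q), h) = Add(h, Mul(h, q)))
Function('p')(R, C) = Add(4, Mul(5, R)) (Function('p')(R, C) = Add(Mul(4, Add(1, R)), R) = Add(Add(4, Mul(4, R)), R) = Add(4, Mul(5, R)))
Pow(Function('p')(-1, Pow(Add(2, Mul(D, Add(Function('H')(-2), 2))), Rational(1, 2))), 2) = Pow(Add(4, Mul(5, -1)), 2) = Pow(Add(4, -5), 2) = Pow(-1, 2) = 1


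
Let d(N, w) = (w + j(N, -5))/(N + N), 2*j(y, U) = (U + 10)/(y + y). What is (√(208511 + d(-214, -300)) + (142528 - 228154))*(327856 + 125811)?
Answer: -38845690542 + 453667*√152784029706/856 ≈ -3.8639e+10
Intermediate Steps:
j(y, U) = (10 + U)/(4*y) (j(y, U) = ((U + 10)/(y + y))/2 = ((10 + U)/((2*y)))/2 = ((10 + U)*(1/(2*y)))/2 = ((10 + U)/(2*y))/2 = (10 + U)/(4*y))
d(N, w) = (w + 5/(4*N))/(2*N) (d(N, w) = (w + (10 - 5)/(4*N))/(N + N) = (w + (¼)*5/N)/((2*N)) = (w + 5/(4*N))*(1/(2*N)) = (w + 5/(4*N))/(2*N))
(√(208511 + d(-214, -300)) + (142528 - 228154))*(327856 + 125811) = (√(208511 + (⅛)*(5 + 4*(-214)*(-300))/(-214)²) + (142528 - 228154))*(327856 + 125811) = (√(208511 + (⅛)*(1/45796)*(5 + 256800)) - 85626)*453667 = (√(208511 + (⅛)*(1/45796)*256805) - 85626)*453667 = (√(208511 + 256805/366368) - 85626)*453667 = (√(76392014853/366368) - 85626)*453667 = (√152784029706/856 - 85626)*453667 = (-85626 + √152784029706/856)*453667 = -38845690542 + 453667*√152784029706/856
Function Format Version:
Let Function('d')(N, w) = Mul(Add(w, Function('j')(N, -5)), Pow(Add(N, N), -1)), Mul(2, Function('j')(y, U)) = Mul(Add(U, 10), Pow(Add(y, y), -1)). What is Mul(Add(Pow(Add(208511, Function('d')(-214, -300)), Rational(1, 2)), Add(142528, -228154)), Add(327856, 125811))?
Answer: Add(-38845690542, Mul(Rational(453667, 856), Pow(152784029706, Rational(1, 2)))) ≈ -3.8639e+10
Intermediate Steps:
Function('j')(y, U) = Mul(Rational(1, 4), Pow(y, -1), Add(10, U)) (Function('j')(y, U) = Mul(Rational(1, 2), Mul(Add(U, 10), Pow(Add(y, y), -1))) = Mul(Rational(1, 2), Mul(Add(10, U), Pow(Mul(2, y), -1))) = Mul(Rational(1, 2), Mul(Add(10, U), Mul(Rational(1, 2), Pow(y, -1)))) = Mul(Rational(1, 2), Mul(Rational(1, 2), Pow(y, -1), Add(10, U))) = Mul(Rational(1, 4), Pow(y, -1), Add(10, U)))
Function('d')(N, w) = Mul(Rational(1, 2), Pow(N, -1), Add(w, Mul(Rational(5, 4), Pow(N, -1)))) (Function('d')(N, w) = Mul(Add(w, Mul(Rational(1, 4), Pow(N, -1), Add(10, -5))), Pow(Add(N, N), -1)) = Mul(Add(w, Mul(Rational(1, 4), Pow(N, -1), 5)), Pow(Mul(2, N), -1)) = Mul(Add(w, Mul(Rational(5, 4), Pow(N, -1))), Mul(Rational(1, 2), Pow(N, -1))) = Mul(Rational(1, 2), Pow(N, -1), Add(w, Mul(Rational(5, 4), Pow(N, -1)))))
Mul(Add(Pow(Add(208511, Function('d')(-214, -300)), Rational(1, 2)), Add(142528, -228154)), Add(327856, 125811)) = Mul(Add(Pow(Add(208511, Mul(Rational(1, 8), Pow(-214, -2), Add(5, Mul(4, -214, -300)))), Rational(1, 2)), Add(142528, -228154)), Add(327856, 125811)) = Mul(Add(Pow(Add(208511, Mul(Rational(1, 8), Rational(1, 45796), Add(5, 256800))), Rational(1, 2)), -85626), 453667) = Mul(Add(Pow(Add(208511, Mul(Rational(1, 8), Rational(1, 45796), 256805)), Rational(1, 2)), -85626), 453667) = Mul(Add(Pow(Add(208511, Rational(256805, 366368)), Rational(1, 2)), -85626), 453667) = Mul(Add(Pow(Rational(76392014853, 366368), Rational(1, 2)), -85626), 453667) = Mul(Add(Mul(Rational(1, 856), Pow(152784029706, Rational(1, 2))), -85626), 453667) = Mul(Add(-85626, Mul(Rational(1, 856), Pow(152784029706, Rational(1, 2)))), 453667) = Add(-38845690542, Mul(Rational(453667, 856), Pow(152784029706, Rational(1, 2))))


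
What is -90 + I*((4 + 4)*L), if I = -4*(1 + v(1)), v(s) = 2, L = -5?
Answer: 390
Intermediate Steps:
I = -12 (I = -4*(1 + 2) = -4*3 = -12)
-90 + I*((4 + 4)*L) = -90 - 12*(4 + 4)*(-5) = -90 - 96*(-5) = -90 - 12*(-40) = -90 + 480 = 390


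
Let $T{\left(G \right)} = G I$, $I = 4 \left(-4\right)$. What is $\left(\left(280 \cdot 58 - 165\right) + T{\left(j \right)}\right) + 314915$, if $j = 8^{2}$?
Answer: $329966$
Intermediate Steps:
$j = 64$
$I = -16$
$T{\left(G \right)} = - 16 G$ ($T{\left(G \right)} = G \left(-16\right) = - 16 G$)
$\left(\left(280 \cdot 58 - 165\right) + T{\left(j \right)}\right) + 314915 = \left(\left(280 \cdot 58 - 165\right) - 1024\right) + 314915 = \left(\left(16240 - 165\right) - 1024\right) + 314915 = \left(16075 - 1024\right) + 314915 = 15051 + 314915 = 329966$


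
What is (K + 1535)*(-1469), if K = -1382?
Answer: -224757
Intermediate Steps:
(K + 1535)*(-1469) = (-1382 + 1535)*(-1469) = 153*(-1469) = -224757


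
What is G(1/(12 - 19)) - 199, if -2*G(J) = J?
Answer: -2785/14 ≈ -198.93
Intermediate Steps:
G(J) = -J/2
G(1/(12 - 19)) - 199 = -1/(2*(12 - 19)) - 199 = -1/2/(-7) - 199 = -1/2*(-1/7) - 199 = 1/14 - 199 = -2785/14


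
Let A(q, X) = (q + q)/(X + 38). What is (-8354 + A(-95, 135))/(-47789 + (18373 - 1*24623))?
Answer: 1445432/9348747 ≈ 0.15461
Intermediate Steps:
A(q, X) = 2*q/(38 + X) (A(q, X) = (2*q)/(38 + X) = 2*q/(38 + X))
(-8354 + A(-95, 135))/(-47789 + (18373 - 1*24623)) = (-8354 + 2*(-95)/(38 + 135))/(-47789 + (18373 - 1*24623)) = (-8354 + 2*(-95)/173)/(-47789 + (18373 - 24623)) = (-8354 + 2*(-95)*(1/173))/(-47789 - 6250) = (-8354 - 190/173)/(-54039) = -1445432/173*(-1/54039) = 1445432/9348747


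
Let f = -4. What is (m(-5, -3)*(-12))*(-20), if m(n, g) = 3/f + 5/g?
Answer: -580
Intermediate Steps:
m(n, g) = -¾ + 5/g (m(n, g) = 3/(-4) + 5/g = 3*(-¼) + 5/g = -¾ + 5/g)
(m(-5, -3)*(-12))*(-20) = ((-¾ + 5/(-3))*(-12))*(-20) = ((-¾ + 5*(-⅓))*(-12))*(-20) = ((-¾ - 5/3)*(-12))*(-20) = -29/12*(-12)*(-20) = 29*(-20) = -580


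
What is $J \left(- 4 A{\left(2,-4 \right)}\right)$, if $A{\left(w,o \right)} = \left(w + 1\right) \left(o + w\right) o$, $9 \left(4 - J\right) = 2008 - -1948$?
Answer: $\frac{125440}{3} \approx 41813.0$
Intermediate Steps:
$J = - \frac{3920}{9}$ ($J = 4 - \frac{2008 - -1948}{9} = 4 - \frac{2008 + 1948}{9} = 4 - \frac{3956}{9} = - \frac{3920}{9} \approx -435.56$)
$A{\left(w,o \right)} = o \left(1 + w\right) \left(o + w\right)$ ($A{\left(w,o \right)} = \left(1 + w\right) \left(o + w\right) o = o \left(1 + w\right) \left(o + w\right)$)
$J \left(- 4 A{\left(2,-4 \right)}\right) = - \frac{3920 \left(- 4 \left(- 4 \left(-4 + 2 + 2^{2} - 8\right)\right)\right)}{9} = - \frac{3920 \left(- 4 \left(- 4 \left(-4 + 2 + 4 - 8\right)\right)\right)}{9} = - \frac{3920 \left(- 4 \left(\left(-4\right) \left(-6\right)\right)\right)}{9} = - \frac{3920 \left(\left(-4\right) 24\right)}{9} = \left(- \frac{3920}{9}\right) \left(-96\right) = \frac{125440}{3}$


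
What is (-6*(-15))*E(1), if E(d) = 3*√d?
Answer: 270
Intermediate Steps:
(-6*(-15))*E(1) = (-6*(-15))*(3*√1) = 90*(3*1) = 90*3 = 270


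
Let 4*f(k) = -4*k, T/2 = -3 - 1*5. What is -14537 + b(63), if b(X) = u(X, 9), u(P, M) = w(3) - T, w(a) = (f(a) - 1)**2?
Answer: -14505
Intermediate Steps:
T = -16 (T = 2*(-3 - 1*5) = 2*(-3 - 5) = 2*(-8) = -16)
f(k) = -k (f(k) = (-4*k)/4 = -k)
w(a) = (-1 - a)**2 (w(a) = (-a - 1)**2 = (-1 - a)**2)
u(P, M) = 32 (u(P, M) = (1 + 3)**2 - 1*(-16) = 4**2 + 16 = 16 + 16 = 32)
b(X) = 32
-14537 + b(63) = -14537 + 32 = -14505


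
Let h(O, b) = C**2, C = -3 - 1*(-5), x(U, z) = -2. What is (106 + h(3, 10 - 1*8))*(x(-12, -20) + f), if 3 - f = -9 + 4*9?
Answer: -2860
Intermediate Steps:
C = 2 (C = -3 + 5 = 2)
f = -24 (f = 3 - (-9 + 4*9) = 3 - (-9 + 36) = 3 - 1*27 = 3 - 27 = -24)
h(O, b) = 4 (h(O, b) = 2**2 = 4)
(106 + h(3, 10 - 1*8))*(x(-12, -20) + f) = (106 + 4)*(-2 - 24) = 110*(-26) = -2860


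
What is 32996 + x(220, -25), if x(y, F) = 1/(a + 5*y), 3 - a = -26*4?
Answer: 39826173/1207 ≈ 32996.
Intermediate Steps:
a = 107 (a = 3 - (-26)*4 = 3 - 1*(-104) = 3 + 104 = 107)
x(y, F) = 1/(107 + 5*y)
32996 + x(220, -25) = 32996 + 1/(107 + 5*220) = 32996 + 1/(107 + 1100) = 32996 + 1/1207 = 39826173/1207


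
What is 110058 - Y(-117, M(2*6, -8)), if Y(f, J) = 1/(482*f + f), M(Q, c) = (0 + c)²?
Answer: 6219487639/56511 ≈ 1.1006e+5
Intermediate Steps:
M(Q, c) = c²
Y(f, J) = 1/(483*f)
110058 - Y(-117, M(2*6, -8)) = 110058 - 1/(483*(-117)) = 110058 - (-1)/(483*117) = 110058 - 1*(-1/56511) = 110058 + 1/56511 = 6219487639/56511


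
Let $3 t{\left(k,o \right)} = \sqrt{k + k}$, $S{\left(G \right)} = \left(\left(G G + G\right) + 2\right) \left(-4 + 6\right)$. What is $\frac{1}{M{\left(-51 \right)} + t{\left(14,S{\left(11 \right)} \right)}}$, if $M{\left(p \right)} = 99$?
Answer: $\frac{891}{88181} - \frac{6 \sqrt{7}}{88181} \approx 0.0099242$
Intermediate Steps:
$S{\left(G \right)} = 4 + 2 G + 2 G^{2}$ ($S{\left(G \right)} = \left(\left(G^{2} + G\right) + 2\right) 2 = \left(\left(G + G^{2}\right) + 2\right) 2 = \left(2 + G + G^{2}\right) 2 = 4 + 2 G + 2 G^{2}$)
$t{\left(k,o \right)} = \frac{\sqrt{2} \sqrt{k}}{3}$ ($t{\left(k,o \right)} = \frac{\sqrt{k + k}}{3} = \frac{\sqrt{2 k}}{3} = \frac{\sqrt{2} \sqrt{k}}{3}$)
$\frac{1}{M{\left(-51 \right)} + t{\left(14,S{\left(11 \right)} \right)}} = \frac{1}{99 + \frac{\sqrt{2} \sqrt{14}}{3}} = \frac{1}{99 + \frac{2 \sqrt{7}}{3}}$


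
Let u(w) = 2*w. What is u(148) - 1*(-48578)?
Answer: 48874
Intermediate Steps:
u(148) - 1*(-48578) = 2*148 - 1*(-48578) = 296 + 48578 = 48874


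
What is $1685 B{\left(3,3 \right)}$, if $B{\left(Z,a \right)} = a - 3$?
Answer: $0$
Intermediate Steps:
$B{\left(Z,a \right)} = -3 + a$
$1685 B{\left(3,3 \right)} = 1685 \left(-3 + 3\right) = 1685 \cdot 0 = 0$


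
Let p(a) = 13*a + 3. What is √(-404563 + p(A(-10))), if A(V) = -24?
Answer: 2*I*√101218 ≈ 636.3*I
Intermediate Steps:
p(a) = 3 + 13*a
√(-404563 + p(A(-10))) = √(-404563 + (3 + 13*(-24))) = √(-404563 + (3 - 312)) = √(-404563 - 309) = √(-404872) = 2*I*√101218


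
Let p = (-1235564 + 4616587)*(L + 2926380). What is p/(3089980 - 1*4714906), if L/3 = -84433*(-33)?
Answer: -12718559889227/541642 ≈ -2.3481e+7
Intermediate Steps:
L = 8358867 (L = 3*(-84433*(-33)) = 3*2786289 = 8358867)
p = 38155679667681 (p = (-1235564 + 4616587)*(8358867 + 2926380) = 3381023*11285247 = 38155679667681)
p/(3089980 - 1*4714906) = 38155679667681/(3089980 - 1*4714906) = 38155679667681/(3089980 - 4714906) = 38155679667681/(-1624926) = 38155679667681*(-1/1624926) = -12718559889227/541642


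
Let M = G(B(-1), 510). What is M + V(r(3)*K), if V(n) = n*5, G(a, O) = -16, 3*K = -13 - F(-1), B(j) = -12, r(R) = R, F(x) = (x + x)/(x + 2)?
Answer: -71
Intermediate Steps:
F(x) = 2*x/(2 + x) (F(x) = (2*x)/(2 + x) = 2*x/(2 + x))
K = -11/3 (K = (-13 - 2*(-1)/(2 - 1))/3 = (-13 - 2*(-1)/1)/3 = (-13 - 2*(-1))/3 = (-13 - 1*(-2))/3 = (-13 + 2)/3 = (1/3)*(-11) = -11/3 ≈ -3.6667)
V(n) = 5*n
M = -16
M + V(r(3)*K) = -16 + 5*(3*(-11/3)) = -16 + 5*(-11) = -16 - 55 = -71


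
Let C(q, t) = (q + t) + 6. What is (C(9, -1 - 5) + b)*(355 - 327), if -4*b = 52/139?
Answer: 34664/139 ≈ 249.38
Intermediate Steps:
C(q, t) = 6 + q + t
b = -13/139 ≈ -0.093525
(C(9, -1 - 5) + b)*(355 - 327) = ((6 + 9 + (-1 - 5)) - 13/139)*(355 - 327) = ((6 + 9 - 6) - 13/139)*28 = (9 - 13/139)*28 = (1238/139)*28 = 34664/139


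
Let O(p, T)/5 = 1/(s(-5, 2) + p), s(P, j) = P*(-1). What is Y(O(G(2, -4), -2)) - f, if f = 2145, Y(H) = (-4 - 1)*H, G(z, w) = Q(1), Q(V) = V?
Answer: -12895/6 ≈ -2149.2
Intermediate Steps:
s(P, j) = -P
G(z, w) = 1
O(p, T) = 5/(5 + p) (O(p, T) = 5/(-1*(-5) + p) = 5/(5 + p))
Y(H) = -5*H
Y(O(G(2, -4), -2)) - f = -25/(5 + 1) - 1*2145 = -25/6 - 2145 = -12895/6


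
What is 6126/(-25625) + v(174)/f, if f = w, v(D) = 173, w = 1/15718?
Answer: 69679852624/25625 ≈ 2.7192e+6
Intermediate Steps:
w = 1/15718 ≈ 6.3621e-5
f = 1/15718 ≈ 6.3621e-5
6126/(-25625) + v(174)/f = 6126/(-25625) + 173/(1/15718) = 6126*(-1/25625) + 173*15718 = -6126/25625 + 2719214 = 69679852624/25625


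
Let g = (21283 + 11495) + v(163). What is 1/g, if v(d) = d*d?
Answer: 1/59347 ≈ 1.6850e-5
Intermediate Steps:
v(d) = d²
g = 59347 (g = (21283 + 11495) + 163² = 32778 + 26569 = 59347)
1/g = 1/59347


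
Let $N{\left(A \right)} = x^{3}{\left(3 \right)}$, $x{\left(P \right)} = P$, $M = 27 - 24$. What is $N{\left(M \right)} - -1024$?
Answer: $1051$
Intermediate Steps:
$M = 3$
$N{\left(A \right)} = 27$ ($N{\left(A \right)} = 3^{3} = 27$)
$N{\left(M \right)} - -1024 = 27 - -1024 = 27 + 1024 = 1051$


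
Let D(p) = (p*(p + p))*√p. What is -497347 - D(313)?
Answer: -497347 - 195938*√313 ≈ -3.9638e+6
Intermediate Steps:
D(p) = 2*p^(5/2) (D(p) = (p*(2*p))*√p = (2*p²)*√p = 2*p^(5/2))
-497347 - D(313) = -497347 - 2*313^(5/2) = -497347 - 2*97969*√313 = -497347 - 195938*√313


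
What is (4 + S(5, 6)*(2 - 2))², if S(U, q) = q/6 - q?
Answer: 16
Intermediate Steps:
S(U, q) = -5*q/6 (S(U, q) = q*(⅙) - q = q/6 - q = -5*q/6)
(4 + S(5, 6)*(2 - 2))² = (4 + (-⅚*6)*(2 - 2))² = (4 - 5*0)² = (4 + 0)² = 4² = 16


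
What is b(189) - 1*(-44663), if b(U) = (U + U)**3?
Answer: 54054815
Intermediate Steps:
b(U) = 8*U**3 (b(U) = (2*U)**3 = 8*U**3)
b(189) - 1*(-44663) = 8*189**3 - 1*(-44663) = 8*6751269 + 44663 = 54010152 + 44663 = 54054815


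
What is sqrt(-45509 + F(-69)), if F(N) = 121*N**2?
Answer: 14*sqrt(2707) ≈ 728.40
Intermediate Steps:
sqrt(-45509 + F(-69)) = sqrt(-45509 + 121*(-69)**2) = sqrt(-45509 + 121*4761) = sqrt(-45509 + 576081) = sqrt(530572) = 14*sqrt(2707)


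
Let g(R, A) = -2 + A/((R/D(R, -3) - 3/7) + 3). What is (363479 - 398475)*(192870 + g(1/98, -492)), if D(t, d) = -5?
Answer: -8489320301072/1259 ≈ -6.7429e+9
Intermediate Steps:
g(R, A) = -2 + A/(18/7 - R/5) (g(R, A) = -2 + A/((R/(-5) - 3/7) + 3) = -2 + A/((R*(-⅕) - 3*⅐) + 3) = -2 + A/((-R/5 - 3/7) + 3) = -2 + A/((-3/7 - R/5) + 3) = -2 + A/(18/7 - R/5))
(363479 - 398475)*(192870 + g(1/98, -492)) = (363479 - 398475)*(192870 + (180 - 35*(-492) - 14/98)/(-90 + 7/98)) = -34996*(192870 + (180 + 17220 - 14*1/98)/(-90 + 7*(1/98))) = -34996*(192870 + (180 + 17220 - ⅐)/(-90 + 1/14)) = -34996*(192870 + (121799/7)/(-1259/14)) = -34996*(192870 - 14/1259*121799/7) = -34996*(192870 - 243598/1259) = -34996*242579732/1259 = -8489320301072/1259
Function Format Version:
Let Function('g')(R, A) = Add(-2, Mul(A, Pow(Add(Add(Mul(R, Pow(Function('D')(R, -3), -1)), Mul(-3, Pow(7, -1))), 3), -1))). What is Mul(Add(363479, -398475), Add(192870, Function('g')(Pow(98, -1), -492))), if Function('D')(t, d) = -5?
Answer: Rational(-8489320301072, 1259) ≈ -6.7429e+9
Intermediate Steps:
Function('g')(R, A) = Add(-2, Mul(A, Pow(Add(Rational(18, 7), Mul(Rational(-1, 5), R)), -1))) (Function('g')(R, A) = Add(-2, Mul(A, Pow(Add(Add(Mul(R, Pow(-5, -1)), Mul(-3, Pow(7, -1))), 3), -1))) = Add(-2, Mul(A, Pow(Add(Add(Mul(R, Rational(-1, 5)), Mul(-3, Rational(1, 7))), 3), -1))) = Add(-2, Mul(A, Pow(Add(Add(Mul(Rational(-1, 5), R), Rational(-3, 7)), 3), -1))) = Add(-2, Mul(A, Pow(Add(Add(Rational(-3, 7), Mul(Rational(-1, 5), R)), 3), -1))) = Add(-2, Mul(A, Pow(Add(Rational(18, 7), Mul(Rational(-1, 5), R)), -1))))
Mul(Add(363479, -398475), Add(192870, Function('g')(Pow(98, -1), -492))) = Mul(Add(363479, -398475), Add(192870, Mul(Pow(Add(-90, Mul(7, Pow(98, -1))), -1), Add(180, Mul(-35, -492), Mul(-14, Pow(98, -1)))))) = Mul(-34996, Add(192870, Mul(Pow(Add(-90, Mul(7, Rational(1, 98))), -1), Add(180, 17220, Mul(-14, Rational(1, 98)))))) = Mul(-34996, Add(192870, Mul(Pow(Add(-90, Rational(1, 14)), -1), Add(180, 17220, Rational(-1, 7))))) = Mul(-34996, Add(192870, Mul(Pow(Rational(-1259, 14), -1), Rational(121799, 7)))) = Mul(-34996, Add(192870, Mul(Rational(-14, 1259), Rational(121799, 7)))) = Mul(-34996, Add(192870, Rational(-243598, 1259))) = Mul(-34996, Rational(242579732, 1259)) = Rational(-8489320301072, 1259)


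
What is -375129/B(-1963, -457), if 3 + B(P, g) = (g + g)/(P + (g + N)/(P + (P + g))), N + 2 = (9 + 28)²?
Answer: 1075962378777/7269385 ≈ 1.4801e+5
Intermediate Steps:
N = 1367 (N = -2 + (9 + 28)² = -2 + 37² = -2 + 1369 = 1367)
B(P, g) = -3 + 2*g/(P + (1367 + g)/(g + 2*P)) (B(P, g) = -3 + (g + g)/(P + (g + 1367)/(P + (P + g))) = -3 + (2*g)/(P + (1367 + g)/(g + 2*P)) = -3 + 2*g/(P + (1367 + g)/(g + 2*P)))
-375129/B(-1963, -457) = -375129*(1367 - 457 + 2*(-1963)² - 1963*(-457))/(-4101 - 6*(-1963)² - 3*(-457) + 2*(-457)² - 1963*(-457)) = -375129*(1367 - 457 + 2*3853369 + 897091)/(-4101 - 6*3853369 + 1371 + 2*208849 + 897091) = -375129*(1367 - 457 + 7706738 + 897091)/(-4101 - 23120214 + 1371 + 417698 + 897091) = -375129/(-21808155/8604739) = -375129*(-8604739/21808155) = 1075962378777/7269385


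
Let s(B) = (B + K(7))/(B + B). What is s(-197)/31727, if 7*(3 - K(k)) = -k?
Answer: 193/12500438 ≈ 1.5439e-5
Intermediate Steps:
K(k) = 3 + k/7 (K(k) = 3 - (-1)*k/7 = 3 + k/7)
s(B) = (4 + B)/(2*B) (s(B) = (B + (3 + (1/7)*7))/(B + B) = (B + (3 + 1))/((2*B)) = (B + 4)*(1/(2*B)) = (4 + B)*(1/(2*B)) = (4 + B)/(2*B))
s(-197)/31727 = ((1/2)*(4 - 197)/(-197))/31727 = ((1/2)*(-1/197)*(-193))*(1/31727) = (193/394)*(1/31727) = 193/12500438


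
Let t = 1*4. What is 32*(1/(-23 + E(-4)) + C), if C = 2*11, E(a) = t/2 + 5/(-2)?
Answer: 33024/47 ≈ 702.64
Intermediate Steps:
t = 4
E(a) = -½ (E(a) = 4/2 + 5/(-2) = 4*(½) + 5*(-½) = 2 - 5/2 = -½)
C = 22
32*(1/(-23 + E(-4)) + C) = 32*(1/(-23 - ½) + 22) = 32*(1/(-47/2) + 22) = 32*(-2/47 + 22) = 32*(1032/47) = 33024/47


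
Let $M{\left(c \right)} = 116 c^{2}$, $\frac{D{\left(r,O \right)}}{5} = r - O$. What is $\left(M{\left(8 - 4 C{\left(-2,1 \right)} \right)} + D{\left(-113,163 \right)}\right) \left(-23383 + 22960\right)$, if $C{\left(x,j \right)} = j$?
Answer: $-201348$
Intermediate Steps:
$D{\left(r,O \right)} = - 5 O + 5 r$ ($D{\left(r,O \right)} = 5 \left(r - O\right) = - 5 O + 5 r$)
$\left(M{\left(8 - 4 C{\left(-2,1 \right)} \right)} + D{\left(-113,163 \right)}\right) \left(-23383 + 22960\right) = \left(116 \left(8 - 4\right)^{2} + \left(\left(-5\right) 163 + 5 \left(-113\right)\right)\right) \left(-23383 + 22960\right) = \left(116 \left(8 - 4\right)^{2} - 1380\right) \left(-423\right) = \left(116 \cdot 4^{2} - 1380\right) \left(-423\right) = \left(116 \cdot 16 - 1380\right) \left(-423\right) = \left(1856 - 1380\right) \left(-423\right) = 476 \left(-423\right) = -201348$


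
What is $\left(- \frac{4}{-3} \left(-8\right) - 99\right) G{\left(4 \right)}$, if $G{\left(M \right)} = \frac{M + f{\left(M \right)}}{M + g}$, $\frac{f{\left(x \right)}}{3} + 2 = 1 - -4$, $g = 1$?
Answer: $- \frac{4277}{15} \approx -285.13$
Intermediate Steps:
$f{\left(x \right)} = 9$ ($f{\left(x \right)} = -6 + 3 \left(1 - -4\right) = -6 + 3 \left(1 + 4\right) = -6 + 3 \cdot 5 = -6 + 15 = 9$)
$G{\left(M \right)} = \frac{9 + M}{1 + M}$ ($G{\left(M \right)} = \frac{M + 9}{M + 1} = \frac{9 + M}{1 + M}$)
$\left(- \frac{4}{-3} \left(-8\right) - 99\right) G{\left(4 \right)} = \left(- \frac{4}{-3} \left(-8\right) - 99\right) \frac{9 + 4}{1 + 4} = \left(\left(-4\right) \left(- \frac{1}{3}\right) \left(-8\right) - 99\right) \frac{1}{5} \cdot 13 = \left(\frac{4}{3} \left(-8\right) - 99\right) \frac{1}{5} \cdot 13 = \left(- \frac{32}{3} - 99\right) \frac{13}{5} = \left(- \frac{329}{3}\right) \frac{13}{5} = - \frac{4277}{15}$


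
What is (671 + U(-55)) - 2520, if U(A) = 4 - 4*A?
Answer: -1625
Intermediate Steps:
(671 + U(-55)) - 2520 = (671 + (4 - 4*(-55))) - 2520 = (671 + (4 + 220)) - 2520 = (671 + 224) - 2520 = 895 - 2520 = -1625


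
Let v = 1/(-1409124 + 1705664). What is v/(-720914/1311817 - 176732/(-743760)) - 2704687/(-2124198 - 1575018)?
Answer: 3051215267313983181517/4173226413360299301168 ≈ 0.73114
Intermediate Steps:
v = 1/296540 ≈ 3.3722e-6
v/(-720914/1311817 - 176732/(-743760)) - 2704687/(-2124198 - 1575018) = 1/(296540*(-720914/1311817 - 176732/(-743760))) - 2704687/(-2124198 - 1575018) = 1/(296540*(-720914*1/1311817 - 176732*(-1/743760))) - 2704687/(-3699216) = 1/(296540*(-720914/1311817 + 44183/185940)) - 2704687*(-1/3699216) = 1/(296540*(-76086738649/243919252980)) + 2704687/3699216 = (1/296540)*(-243919252980/76086738649) + 2704687/3699216 = -12195962649/1128138073948723 + 2704687/3699216 = 3051215267313983181517/4173226413360299301168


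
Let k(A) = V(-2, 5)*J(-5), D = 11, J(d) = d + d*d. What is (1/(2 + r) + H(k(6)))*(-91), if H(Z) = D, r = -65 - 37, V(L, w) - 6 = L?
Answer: -100009/100 ≈ -1000.1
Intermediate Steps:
J(d) = d + d**2
V(L, w) = 6 + L
k(A) = 80 (k(A) = (6 - 2)*(-5*(1 - 5)) = 4*(-5*(-4)) = 4*20 = 80)
r = -102
H(Z) = 11
(1/(2 + r) + H(k(6)))*(-91) = (1/(2 - 102) + 11)*(-91) = (1/(-100) + 11)*(-91) = (-1/100 + 11)*(-91) = (1099/100)*(-91) = -100009/100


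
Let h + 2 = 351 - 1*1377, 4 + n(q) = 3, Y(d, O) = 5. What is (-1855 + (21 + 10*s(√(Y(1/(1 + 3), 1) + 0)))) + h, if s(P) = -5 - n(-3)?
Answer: -2902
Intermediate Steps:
n(q) = -1 (n(q) = -4 + 3 = -1)
h = -1028 (h = -2 + (351 - 1*1377) = -2 + (351 - 1377) = -2 - 1026 = -1028)
s(P) = -4 (s(P) = -5 - 1*(-1) = -5 + 1 = -4)
(-1855 + (21 + 10*s(√(Y(1/(1 + 3), 1) + 0)))) + h = (-1855 + (21 + 10*(-4))) - 1028 = (-1855 + (21 - 40)) - 1028 = (-1855 - 19) - 1028 = -1874 - 1028 = -2902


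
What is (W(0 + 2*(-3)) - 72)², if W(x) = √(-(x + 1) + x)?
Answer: (72 - I)² ≈ 5183.0 - 144.0*I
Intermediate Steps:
W(x) = I (W(x) = √(-(1 + x) + x) = √((-1 - x) + x) = √(-1) = I)
(W(0 + 2*(-3)) - 72)² = (I - 72)² = (-72 + I)²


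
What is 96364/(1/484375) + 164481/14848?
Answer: 693049888164481/14848 ≈ 4.6676e+10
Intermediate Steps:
96364/(1/484375) + 164481/14848 = 96364/(1/484375) + 164481*(1/14848) = 96364*484375 + 164481/14848 = 46676312500 + 164481/14848 = 693049888164481/14848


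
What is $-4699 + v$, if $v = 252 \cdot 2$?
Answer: $-4195$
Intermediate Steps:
$v = 504$
$-4699 + v = -4699 + 504 = -4195$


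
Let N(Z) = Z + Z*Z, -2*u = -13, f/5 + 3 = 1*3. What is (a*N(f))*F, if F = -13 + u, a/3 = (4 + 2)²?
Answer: 0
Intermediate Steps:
f = 0 (f = -15 + 5*(1*3) = -15 + 5*3 = -15 + 15 = 0)
u = 13/2 (u = -½*(-13) = 13/2 ≈ 6.5000)
N(Z) = Z + Z²
a = 108 (a = 3*(4 + 2)² = 3*6² = 3*36 = 108)
F = -13/2 (F = -13 + 13/2 = -13/2 ≈ -6.5000)
(a*N(f))*F = (108*(0*(1 + 0)))*(-13/2) = (108*(0*1))*(-13/2) = (108*0)*(-13/2) = 0*(-13/2) = 0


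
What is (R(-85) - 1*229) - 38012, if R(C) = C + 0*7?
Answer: -38326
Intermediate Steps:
R(C) = C (R(C) = C + 0 = C)
(R(-85) - 1*229) - 38012 = (-85 - 1*229) - 38012 = (-85 - 229) - 38012 = -314 - 38012 = -38326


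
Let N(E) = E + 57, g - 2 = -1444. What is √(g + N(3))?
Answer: I*√1382 ≈ 37.175*I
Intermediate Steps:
g = -1442 (g = 2 - 1444 = -1442)
N(E) = 57 + E
√(g + N(3)) = √(-1442 + (57 + 3)) = √(-1442 + 60) = √(-1382) = I*√1382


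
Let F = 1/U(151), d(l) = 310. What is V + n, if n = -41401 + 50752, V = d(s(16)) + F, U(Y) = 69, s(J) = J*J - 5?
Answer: 666610/69 ≈ 9661.0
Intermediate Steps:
s(J) = -5 + J**2 (s(J) = J**2 - 5 = -5 + J**2)
F = 1/69 ≈ 0.014493
V = 21391/69 (V = 310 + 1/69 = 21391/69 ≈ 310.01)
n = 9351
V + n = 21391/69 + 9351 = 666610/69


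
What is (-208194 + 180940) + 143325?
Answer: 116071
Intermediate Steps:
(-208194 + 180940) + 143325 = -27254 + 143325 = 116071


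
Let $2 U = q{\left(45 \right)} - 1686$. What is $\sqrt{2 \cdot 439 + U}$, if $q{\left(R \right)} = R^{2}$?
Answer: $\frac{\sqrt{4190}}{2} \approx 32.365$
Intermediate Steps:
$U = \frac{339}{2}$ ($U = \frac{45^{2} - 1686}{2} = \frac{2025 - 1686}{2} = \frac{1}{2} \cdot 339 = \frac{339}{2} \approx 169.5$)
$\sqrt{2 \cdot 439 + U} = \sqrt{2 \cdot 439 + \frac{339}{2}} = \sqrt{878 + \frac{339}{2}} = \sqrt{\frac{2095}{2}} = \frac{\sqrt{4190}}{2}$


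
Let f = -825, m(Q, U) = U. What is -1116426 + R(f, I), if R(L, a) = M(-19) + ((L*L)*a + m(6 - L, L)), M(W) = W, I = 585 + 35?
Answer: 420870230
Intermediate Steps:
I = 620
R(L, a) = -19 + L + a*L² (R(L, a) = -19 + ((L*L)*a + L) = -19 + (L²*a + L) = -19 + (a*L² + L) = -19 + (L + a*L²) = -19 + L + a*L²)
-1116426 + R(f, I) = -1116426 + (-19 - 825 + 620*(-825)²) = -1116426 + (-19 - 825 + 620*680625) = -1116426 + (-19 - 825 + 421987500) = -1116426 + 421986656 = 420870230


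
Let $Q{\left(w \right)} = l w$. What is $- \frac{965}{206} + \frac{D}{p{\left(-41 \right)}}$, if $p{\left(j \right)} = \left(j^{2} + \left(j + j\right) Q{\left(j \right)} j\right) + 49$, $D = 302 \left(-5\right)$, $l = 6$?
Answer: $- \frac{398062335}{85008166} \approx -4.6826$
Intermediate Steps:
$Q{\left(w \right)} = 6 w$
$D = -1510$
$p{\left(j \right)} = 49 + j^{2} + 12 j^{3}$ ($p{\left(j \right)} = \left(j^{2} + \left(j + j\right) 6 j j\right) + 49 = \left(j^{2} + 2 j 6 j j\right) + 49 = \left(j^{2} + 12 j^{2} j\right) + 49 = \left(j^{2} + 12 j^{3}\right) + 49 = 49 + j^{2} + 12 j^{3}$)
$- \frac{965}{206} + \frac{D}{p{\left(-41 \right)}} = - \frac{965}{206} - \frac{1510}{49 + \left(-41\right)^{2} + 12 \left(-41\right)^{3}} = \left(-965\right) \frac{1}{206} - \frac{1510}{49 + 1681 + 12 \left(-68921\right)} = - \frac{965}{206} - \frac{1510}{49 + 1681 - 827052} = - \frac{965}{206} - \frac{1510}{-825322} = - \frac{965}{206} - - \frac{755}{412661} = - \frac{965}{206} + \frac{755}{412661} = - \frac{398062335}{85008166}$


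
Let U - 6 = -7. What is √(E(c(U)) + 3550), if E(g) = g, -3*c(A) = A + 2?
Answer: √31947/3 ≈ 59.579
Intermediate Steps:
U = -1 (U = 6 - 7 = -1)
c(A) = -⅔ - A/3 (c(A) = -(A + 2)/3 = -(2 + A)/3 = -⅔ - A/3)
√(E(c(U)) + 3550) = √((-⅔ - ⅓*(-1)) + 3550) = √((-⅔ + ⅓) + 3550) = √(-⅓ + 3550) = √(10649/3) = √31947/3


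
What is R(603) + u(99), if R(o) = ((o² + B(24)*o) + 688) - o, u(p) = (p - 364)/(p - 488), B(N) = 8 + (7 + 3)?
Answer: 145699437/389 ≈ 3.7455e+5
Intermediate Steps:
B(N) = 18 (B(N) = 8 + 10 = 18)
u(p) = (-364 + p)/(-488 + p)
R(o) = 688 + o² + 17*o (R(o) = ((o² + 18*o) + 688) - o = (688 + o² + 18*o) - o = 688 + o² + 17*o)
R(603) + u(99) = (688 + 603² + 17*603) + (-364 + 99)/(-488 + 99) = (688 + 363609 + 10251) - 265/(-389) = 374548 - 1/389*(-265) = 374548 + 265/389 = 145699437/389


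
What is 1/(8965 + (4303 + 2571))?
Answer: 1/15839 ≈ 6.3135e-5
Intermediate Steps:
1/(8965 + (4303 + 2571)) = 1/(8965 + 6874) = 1/15839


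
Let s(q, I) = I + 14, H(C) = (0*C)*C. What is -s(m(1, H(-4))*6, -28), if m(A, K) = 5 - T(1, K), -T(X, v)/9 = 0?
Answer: 14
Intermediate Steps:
H(C) = 0 (H(C) = 0*C = 0)
T(X, v) = 0 (T(X, v) = -9*0 = 0)
m(A, K) = 5 (m(A, K) = 5 - 1*0 = 5 + 0 = 5)
s(q, I) = 14 + I
-s(m(1, H(-4))*6, -28) = -(14 - 28) = -1*(-14) = 14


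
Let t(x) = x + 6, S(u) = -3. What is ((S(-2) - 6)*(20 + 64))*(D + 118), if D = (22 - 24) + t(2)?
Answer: -93744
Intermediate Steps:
t(x) = 6 + x
D = 6 (D = (22 - 24) + (6 + 2) = -2 + 8 = 6)
((S(-2) - 6)*(20 + 64))*(D + 118) = ((-3 - 6)*(20 + 64))*(6 + 118) = -9*84*124 = -756*124 = -93744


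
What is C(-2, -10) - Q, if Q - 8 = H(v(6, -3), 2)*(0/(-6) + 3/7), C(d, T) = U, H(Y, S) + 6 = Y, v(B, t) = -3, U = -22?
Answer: -183/7 ≈ -26.143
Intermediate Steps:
H(Y, S) = -6 + Y
C(d, T) = -22
Q = 29/7 (Q = 8 + (-6 - 3)*(0/(-6) + 3/7) = 8 - 9*(0*(-1/6) + 3*(1/7)) = 8 - 9*(0 + 3/7) = 8 - 9*3/7 = 8 - 27/7 = 29/7 ≈ 4.1429)
C(-2, -10) - Q = -22 - 1*29/7 = -22 - 29/7 = -183/7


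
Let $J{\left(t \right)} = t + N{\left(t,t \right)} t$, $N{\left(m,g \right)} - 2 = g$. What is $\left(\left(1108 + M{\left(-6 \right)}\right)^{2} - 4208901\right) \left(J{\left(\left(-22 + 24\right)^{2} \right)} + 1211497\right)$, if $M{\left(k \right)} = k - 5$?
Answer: $-3641228695300$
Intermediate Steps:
$N{\left(m,g \right)} = 2 + g$
$M{\left(k \right)} = -5 + k$
$J{\left(t \right)} = t + t \left(2 + t\right)$ ($J{\left(t \right)} = t + \left(2 + t\right) t = t + t \left(2 + t\right)$)
$\left(\left(1108 + M{\left(-6 \right)}\right)^{2} - 4208901\right) \left(J{\left(\left(-22 + 24\right)^{2} \right)} + 1211497\right) = \left(\left(1108 - 11\right)^{2} - 4208901\right) \left(\left(-22 + 24\right)^{2} \left(3 + \left(-22 + 24\right)^{2}\right) + 1211497\right) = \left(\left(1108 - 11\right)^{2} - 4208901\right) \left(2^{2} \left(3 + 2^{2}\right) + 1211497\right) = \left(1097^{2} - 4208901\right) \left(4 \left(3 + 4\right) + 1211497\right) = \left(1203409 - 4208901\right) \left(4 \cdot 7 + 1211497\right) = - 3005492 \left(28 + 1211497\right) = \left(-3005492\right) 1211525 = -3641228695300$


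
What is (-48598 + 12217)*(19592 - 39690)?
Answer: 731185338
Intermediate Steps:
(-48598 + 12217)*(19592 - 39690) = -36381*(-20098) = 731185338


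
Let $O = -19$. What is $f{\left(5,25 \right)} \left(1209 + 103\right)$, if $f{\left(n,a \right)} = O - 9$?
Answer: $-36736$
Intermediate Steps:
$f{\left(n,a \right)} = -28$ ($f{\left(n,a \right)} = -19 - 9 = -28$)
$f{\left(5,25 \right)} \left(1209 + 103\right) = - 28 \left(1209 + 103\right) = \left(-28\right) 1312 = -36736$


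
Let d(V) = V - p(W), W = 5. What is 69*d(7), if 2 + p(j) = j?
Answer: 276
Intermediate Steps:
p(j) = -2 + j
d(V) = -3 + V (d(V) = V - (-2 + 5) = V - 1*3 = V - 3 = -3 + V)
69*d(7) = 69*(-3 + 7) = 69*4 = 276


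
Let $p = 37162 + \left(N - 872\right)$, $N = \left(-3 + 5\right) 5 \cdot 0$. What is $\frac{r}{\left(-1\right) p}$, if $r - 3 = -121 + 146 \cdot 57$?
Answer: $- \frac{4102}{18145} \approx -0.22607$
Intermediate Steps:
$N = 0$ ($N = 2 \cdot 5 \cdot 0 = 10 \cdot 0 = 0$)
$p = 36290$ ($p = 37162 + \left(0 - 872\right) = 37162 - 872 = 36290$)
$r = 8204$ ($r = 3 + \left(-121 + 146 \cdot 57\right) = 3 + \left(-121 + 8322\right) = 3 + 8201 = 8204$)
$\frac{r}{\left(-1\right) p} = \frac{8204}{\left(-1\right) 36290} = \frac{8204}{-36290} = 8204 \left(- \frac{1}{36290}\right) = - \frac{4102}{18145}$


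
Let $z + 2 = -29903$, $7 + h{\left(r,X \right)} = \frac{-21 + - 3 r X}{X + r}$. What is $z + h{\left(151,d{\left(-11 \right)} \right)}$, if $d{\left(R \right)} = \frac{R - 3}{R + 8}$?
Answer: $- \frac{13975309}{467} \approx -29926.0$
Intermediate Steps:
$d{\left(R \right)} = \frac{-3 + R}{8 + R}$
$h{\left(r,X \right)} = -7 + \frac{-21 - 3 X r}{X + r}$ ($h{\left(r,X \right)} = -7 + \frac{-21 + - 3 r X}{X + r} = -7 + \frac{-21 - 3 X r}{X + r}$)
$z = -29905$ ($z = -2 - 29903 = -29905$)
$z + h{\left(151,d{\left(-11 \right)} \right)} = -29905 + \frac{-21 - 7 \frac{-3 - 11}{8 - 11} - 1057 - 3 \frac{-3 - 11}{8 - 11} \cdot 151}{\frac{-3 - 11}{8 - 11} + 151} = -29905 + \frac{-21 - 7 \frac{1}{-3} \left(-14\right) - 1057 - 3 \frac{1}{-3} \left(-14\right) 151}{\frac{1}{-3} \left(-14\right) + 151} = -29905 + \frac{-21 - 7 \left(\left(- \frac{1}{3}\right) \left(-14\right)\right) - 1057 - 3 \left(\left(- \frac{1}{3}\right) \left(-14\right)\right) 151}{\left(- \frac{1}{3}\right) \left(-14\right) + 151} = -29905 + \frac{-21 - \frac{98}{3} - 1057 - 14 \cdot 151}{\frac{14}{3} + 151} = -29905 + \frac{-21 - \frac{98}{3} - 1057 - 2114}{\frac{467}{3}} = -29905 + \frac{3}{467} \left(- \frac{9674}{3}\right) = -29905 - \frac{9674}{467} = - \frac{13975309}{467}$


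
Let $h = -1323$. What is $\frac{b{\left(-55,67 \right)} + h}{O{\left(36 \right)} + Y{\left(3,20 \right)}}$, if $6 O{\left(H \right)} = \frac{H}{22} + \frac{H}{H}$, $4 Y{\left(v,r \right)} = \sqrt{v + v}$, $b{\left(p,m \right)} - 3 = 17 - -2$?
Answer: $\frac{4980228}{1585} - \frac{2833578 \sqrt{6}}{1585} \approx -1237.0$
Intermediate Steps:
$b{\left(p,m \right)} = 22$ ($b{\left(p,m \right)} = 3 + \left(17 - -2\right) = 3 + \left(17 + 2\right) = 3 + 19 = 22$)
$Y{\left(v,r \right)} = \frac{\sqrt{2} \sqrt{v}}{4}$ ($Y{\left(v,r \right)} = \frac{\sqrt{v + v}}{4} = \frac{\sqrt{2 v}}{4} = \frac{\sqrt{2} \sqrt{v}}{4}$)
$O{\left(H \right)} = \frac{1}{6} + \frac{H}{132}$ ($O{\left(H \right)} = \frac{\frac{H}{22} + \frac{H}{H}}{6} = \frac{H \frac{1}{22} + 1}{6} = \frac{\frac{H}{22} + 1}{6} = \frac{1 + \frac{H}{22}}{6} = \frac{1}{6} + \frac{H}{132}$)
$\frac{b{\left(-55,67 \right)} + h}{O{\left(36 \right)} + Y{\left(3,20 \right)}} = \frac{22 - 1323}{\left(\frac{1}{6} + \frac{1}{132} \cdot 36\right) + \frac{\sqrt{2} \sqrt{3}}{4}} = - \frac{1301}{\left(\frac{1}{6} + \frac{3}{11}\right) + \frac{\sqrt{6}}{4}} = - \frac{1301}{\frac{29}{66} + \frac{\sqrt{6}}{4}}$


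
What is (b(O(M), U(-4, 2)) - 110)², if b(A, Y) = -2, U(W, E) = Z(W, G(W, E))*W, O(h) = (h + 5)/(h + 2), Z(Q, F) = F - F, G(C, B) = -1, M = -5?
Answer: 12544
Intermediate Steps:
Z(Q, F) = 0
O(h) = (5 + h)/(2 + h)
U(W, E) = 0 (U(W, E) = 0*W = 0)
(b(O(M), U(-4, 2)) - 110)² = (-2 - 110)² = (-112)² = 12544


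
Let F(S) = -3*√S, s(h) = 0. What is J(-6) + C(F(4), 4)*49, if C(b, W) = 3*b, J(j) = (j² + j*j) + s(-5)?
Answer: -810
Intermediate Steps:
J(j) = 2*j² (J(j) = (j² + j*j) + 0 = (j² + j²) + 0 = 2*j² + 0 = 2*j²)
J(-6) + C(F(4), 4)*49 = 2*(-6)² + (3*(-3*√4))*49 = 2*36 + (3*(-3*2))*49 = 72 + (3*(-6))*49 = 72 - 18*49 = 72 - 882 = -810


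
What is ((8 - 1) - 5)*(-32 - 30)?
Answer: -124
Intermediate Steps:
((8 - 1) - 5)*(-32 - 30) = (7 - 5)*(-62) = 2*(-62) = -124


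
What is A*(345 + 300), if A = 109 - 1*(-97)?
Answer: 132870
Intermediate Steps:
A = 206 (A = 109 + 97 = 206)
A*(345 + 300) = 206*(345 + 300) = 206*645 = 132870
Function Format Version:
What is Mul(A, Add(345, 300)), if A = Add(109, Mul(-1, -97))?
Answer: 132870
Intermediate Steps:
A = 206 (A = Add(109, 97) = 206)
Mul(A, Add(345, 300)) = Mul(206, Add(345, 300)) = Mul(206, 645) = 132870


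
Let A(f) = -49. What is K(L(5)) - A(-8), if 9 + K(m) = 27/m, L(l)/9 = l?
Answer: 203/5 ≈ 40.600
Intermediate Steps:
L(l) = 9*l
K(m) = -9 + 27/m
K(L(5)) - A(-8) = (-9 + 27/((9*5))) - 1*(-49) = (-9 + 27/45) + 49 = (-9 + 27*(1/45)) + 49 = (-9 + ⅗) + 49 = -42/5 + 49 = 203/5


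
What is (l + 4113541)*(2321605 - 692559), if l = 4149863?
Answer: 13461465232584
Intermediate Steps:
(l + 4113541)*(2321605 - 692559) = (4149863 + 4113541)*(2321605 - 692559) = 8263404*1629046 = 13461465232584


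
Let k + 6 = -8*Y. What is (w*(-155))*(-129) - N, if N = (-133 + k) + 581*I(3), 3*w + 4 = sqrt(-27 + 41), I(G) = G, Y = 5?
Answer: -28224 + 6665*sqrt(14) ≈ -3285.9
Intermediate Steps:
k = -46 (k = -6 - 8*5 = -6 - 40 = -46)
w = -4/3 + sqrt(14)/3 (w = -4/3 + sqrt(-27 + 41)/3 = -4/3 + sqrt(14)/3 ≈ -0.086114)
N = 1564 (N = (-133 - 46) + 581*3 = -179 + 1743 = 1564)
(w*(-155))*(-129) - N = ((-4/3 + sqrt(14)/3)*(-155))*(-129) - 1*1564 = (620/3 - 155*sqrt(14)/3)*(-129) - 1564 = (-26660 + 6665*sqrt(14)) - 1564 = -28224 + 6665*sqrt(14)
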